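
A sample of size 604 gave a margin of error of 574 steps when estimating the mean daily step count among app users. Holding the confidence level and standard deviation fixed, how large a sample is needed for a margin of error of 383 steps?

n = 1357

Margin of error scales as 1/√n, so n₂ = n₁·(E₁/E₂)².
n₂ = 604 × (574/383)² = 604 × 2.246 = 1356.58
Round up: n₂ = 1357.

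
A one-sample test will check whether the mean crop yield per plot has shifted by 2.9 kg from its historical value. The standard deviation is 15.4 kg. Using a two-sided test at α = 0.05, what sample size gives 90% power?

297

For a one-sample z-test, n = ((z_{α/2} + z_β)·σ/δ)².
z_{α/2} = 1.960 (two-sided α = 0.05); z_β = 1.282 (power 90% → β = 0.1).
n = (3.242 × 15.4 / 2.9)² = 296.40
Round up: n = 297.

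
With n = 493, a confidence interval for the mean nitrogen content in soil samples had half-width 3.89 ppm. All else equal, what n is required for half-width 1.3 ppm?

Margin of error scales as 1/√n, so n₂ = n₁·(E₁/E₂)².
n₂ = 493 × (3.89/1.3)² = 493 × 8.954 = 4414.32
Round up: n₂ = 4415.

4415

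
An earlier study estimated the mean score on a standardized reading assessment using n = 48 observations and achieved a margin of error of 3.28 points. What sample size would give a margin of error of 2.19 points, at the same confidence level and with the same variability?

108

Margin of error scales as 1/√n, so n₂ = n₁·(E₁/E₂)².
n₂ = 48 × (3.28/2.19)² = 48 × 2.243 = 107.66
Round up: n₂ = 108.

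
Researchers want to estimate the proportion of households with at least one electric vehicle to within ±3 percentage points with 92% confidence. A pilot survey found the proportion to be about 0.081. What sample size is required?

254

For a proportion with margin E = 0.03 at 92% confidence, z = 1.751.
n = p̂(1−p̂)(z/E)² = 0.081 × 0.919 × (1.751/0.03)² = 253.59
Round up: n = 254.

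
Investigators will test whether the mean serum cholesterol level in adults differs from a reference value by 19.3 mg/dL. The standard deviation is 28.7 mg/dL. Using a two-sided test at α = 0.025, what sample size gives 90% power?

28

For a one-sample z-test, n = ((z_{α/2} + z_β)·σ/δ)².
z_{α/2} = 2.241 (two-sided α = 0.025); z_β = 1.282 (power 90% → β = 0.1).
n = (3.523 × 28.7 / 19.3)² = 27.45
Round up: n = 28.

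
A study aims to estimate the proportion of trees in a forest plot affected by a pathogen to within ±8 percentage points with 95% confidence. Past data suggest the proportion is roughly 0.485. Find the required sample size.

150

For a proportion with margin E = 0.08 at 95% confidence, z = 1.960.
n = p̂(1−p̂)(z/E)² = 0.485 × 0.515 × (1.960/0.08)² = 149.93
Round up: n = 150.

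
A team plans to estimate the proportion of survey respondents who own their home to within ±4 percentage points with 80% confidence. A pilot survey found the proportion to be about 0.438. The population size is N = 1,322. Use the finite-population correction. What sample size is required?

213

For a proportion with margin E = 0.04 at 80% confidence, z = 1.282.
n = p̂(1−p̂)(z/E)² = 0.438 × 0.562 × (1.282/0.04)² = 252.85 — call this n₀.
Finite-population correction with N = 1,322: n = n₀ / (1 + (n₀−1)/N) = 252.85 / 1.191 = 212.30
Round up: n = 213.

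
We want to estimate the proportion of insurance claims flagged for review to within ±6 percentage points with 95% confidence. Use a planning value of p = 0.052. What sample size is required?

For a proportion with margin E = 0.06 at 95% confidence, z = 1.960.
n = p̂(1−p̂)(z/E)² = 0.052 × 0.948 × (1.960/0.06)² = 52.60
Round up: n = 53.

53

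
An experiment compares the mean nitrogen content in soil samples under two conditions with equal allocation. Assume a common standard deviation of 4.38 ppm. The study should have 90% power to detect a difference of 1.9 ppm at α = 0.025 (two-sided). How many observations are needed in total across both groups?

For two equal groups, n per group = 2·((z_{α/2} + z_β)·σ/δ)².
z_{α/2} = 2.241; z_β = 1.282 (power 90%).
n = 2 × (3.523 × 4.38 / 1.9)² = 2 × 65.96 = 131.92
Round up: n = 132 per group.
Total across both groups: 2 × 132 = 264.

264 total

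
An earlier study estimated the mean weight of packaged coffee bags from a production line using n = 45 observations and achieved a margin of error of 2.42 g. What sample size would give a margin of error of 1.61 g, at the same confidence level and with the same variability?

Margin of error scales as 1/√n, so n₂ = n₁·(E₁/E₂)².
n₂ = 45 × (2.42/1.61)² = 45 × 2.259 = 101.66
Round up: n₂ = 102.

102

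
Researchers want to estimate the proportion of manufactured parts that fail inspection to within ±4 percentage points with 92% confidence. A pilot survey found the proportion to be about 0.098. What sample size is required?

n = 170

For a proportion with margin E = 0.04 at 92% confidence, z = 1.751.
n = p̂(1−p̂)(z/E)² = 0.098 × 0.902 × (1.751/0.04)² = 169.39
Round up: n = 170.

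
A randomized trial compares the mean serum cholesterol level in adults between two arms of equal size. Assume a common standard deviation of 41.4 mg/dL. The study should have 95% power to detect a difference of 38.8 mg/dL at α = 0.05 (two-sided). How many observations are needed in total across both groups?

60 total

For two equal groups, n per group = 2·((z_{α/2} + z_β)·σ/δ)².
z_{α/2} = 1.960; z_β = 1.645 (power 95%).
n = 2 × (3.605 × 41.4 / 38.8)² = 2 × 14.80 = 29.60
Round up: n = 30 per group.
Total across both groups: 2 × 30 = 60.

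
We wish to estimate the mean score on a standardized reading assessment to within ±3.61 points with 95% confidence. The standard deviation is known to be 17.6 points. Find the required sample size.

For a mean, the margin of error is E = z·σ/√n, so n = (zσ/E)².
At 95% confidence, z = 1.960.
n = (1.960 × 17.6 / 3.61)² = 91.31
Round up: n = 92.

92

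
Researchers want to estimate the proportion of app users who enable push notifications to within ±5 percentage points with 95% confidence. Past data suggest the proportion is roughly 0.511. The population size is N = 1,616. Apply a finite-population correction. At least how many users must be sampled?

For a proportion with margin E = 0.05 at 95% confidence, z = 1.960.
n = p̂(1−p̂)(z/E)² = 0.511 × 0.489 × (1.960/0.05)² = 383.97 — call this n₀.
Finite-population correction with N = 1,616: n = n₀ / (1 + (n₀−1)/N) = 383.97 / 1.237 = 310.40
Round up: n = 311.

311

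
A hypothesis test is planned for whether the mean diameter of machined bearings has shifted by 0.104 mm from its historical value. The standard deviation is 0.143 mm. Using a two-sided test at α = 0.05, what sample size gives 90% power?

n = 20

For a one-sample z-test, n = ((z_{α/2} + z_β)·σ/δ)².
z_{α/2} = 1.960 (two-sided α = 0.05); z_β = 1.282 (power 90% → β = 0.1).
n = (3.242 × 0.143 / 0.104)² = 19.87
Round up: n = 20.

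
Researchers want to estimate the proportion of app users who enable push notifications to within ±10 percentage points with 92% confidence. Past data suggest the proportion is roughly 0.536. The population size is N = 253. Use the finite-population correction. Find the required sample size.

For a proportion with margin E = 0.1 at 92% confidence, z = 1.751.
n = p̂(1−p̂)(z/E)² = 0.536 × 0.464 × (1.751/0.1)² = 76.25 — call this n₀.
Finite-population correction with N = 253: n = n₀ / (1 + (n₀−1)/N) = 76.25 / 1.297 = 58.79
Round up: n = 59.

59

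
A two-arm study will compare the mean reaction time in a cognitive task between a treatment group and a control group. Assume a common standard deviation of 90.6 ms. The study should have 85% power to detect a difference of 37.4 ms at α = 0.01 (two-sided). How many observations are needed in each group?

154 per group

For two equal groups, n per group = 2·((z_{α/2} + z_β)·σ/δ)².
z_{α/2} = 2.576; z_β = 1.036 (power 85%).
n = 2 × (3.612 × 90.6 / 37.4)² = 2 × 76.56 = 153.12
Round up: n = 154 per group.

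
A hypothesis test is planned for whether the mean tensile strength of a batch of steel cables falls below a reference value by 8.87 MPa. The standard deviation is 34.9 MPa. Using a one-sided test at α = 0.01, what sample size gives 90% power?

For a one-sample z-test, n = ((z_α + z_β)·σ/δ)².
z_α = 2.326 (one-sided α = 0.01); z_β = 1.282 (power 90% → β = 0.1).
n = (3.608 × 34.9 / 8.87)² = 201.53
Round up: n = 202.

n = 202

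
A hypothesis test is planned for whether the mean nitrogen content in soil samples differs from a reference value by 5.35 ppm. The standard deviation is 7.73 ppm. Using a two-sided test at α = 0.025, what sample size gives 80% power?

20

For a one-sample z-test, n = ((z_{α/2} + z_β)·σ/δ)².
z_{α/2} = 2.241 (two-sided α = 0.025); z_β = 0.842 (power 80% → β = 0.2).
n = (3.083 × 7.73 / 5.35)² = 19.84
Round up: n = 20.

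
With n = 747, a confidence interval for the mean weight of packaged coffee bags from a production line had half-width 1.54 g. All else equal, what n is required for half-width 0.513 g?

Margin of error scales as 1/√n, so n₂ = n₁·(E₁/E₂)².
n₂ = 747 × (1.54/0.513)² = 747 × 9.012 = 6731.96
Round up: n₂ = 6732.

6732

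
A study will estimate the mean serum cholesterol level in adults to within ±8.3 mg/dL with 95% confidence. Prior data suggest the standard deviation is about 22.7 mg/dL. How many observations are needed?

29

For a mean, the margin of error is E = z·σ/√n, so n = (zσ/E)².
At 95% confidence, z = 1.960.
n = (1.960 × 22.7 / 8.3)² = 28.73
Round up: n = 29.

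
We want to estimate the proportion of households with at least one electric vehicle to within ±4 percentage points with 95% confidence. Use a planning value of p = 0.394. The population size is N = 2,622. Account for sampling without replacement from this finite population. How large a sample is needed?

471

For a proportion with margin E = 0.04 at 95% confidence, z = 1.960.
n = p̂(1−p̂)(z/E)² = 0.394 × 0.606 × (1.960/0.04)² = 573.27 — call this n₀.
Finite-population correction with N = 2,622: n = n₀ / (1 + (n₀−1)/N) = 573.27 / 1.218 = 470.67
Round up: n = 471.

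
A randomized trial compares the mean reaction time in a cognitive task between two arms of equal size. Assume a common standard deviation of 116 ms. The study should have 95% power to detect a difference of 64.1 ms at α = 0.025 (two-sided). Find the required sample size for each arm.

For two equal groups, n per group = 2·((z_{α/2} + z_β)·σ/δ)².
z_{α/2} = 2.241; z_β = 1.645 (power 95%).
n = 2 × (3.886 × 116 / 64.1)² = 2 × 49.45 = 98.90
Round up: n = 99 per group.

99 per group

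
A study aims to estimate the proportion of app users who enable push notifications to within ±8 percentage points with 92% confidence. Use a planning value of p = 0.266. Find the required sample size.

94

For a proportion with margin E = 0.08 at 92% confidence, z = 1.751.
n = p̂(1−p̂)(z/E)² = 0.266 × 0.734 × (1.751/0.08)² = 93.53
Round up: n = 94.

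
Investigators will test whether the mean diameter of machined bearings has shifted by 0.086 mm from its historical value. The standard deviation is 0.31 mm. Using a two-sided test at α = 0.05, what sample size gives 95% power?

n = 169

For a one-sample z-test, n = ((z_{α/2} + z_β)·σ/δ)².
z_{α/2} = 1.960 (two-sided α = 0.05); z_β = 1.645 (power 95% → β = 0.05).
n = (3.605 × 0.31 / 0.086)² = 168.86
Round up: n = 169.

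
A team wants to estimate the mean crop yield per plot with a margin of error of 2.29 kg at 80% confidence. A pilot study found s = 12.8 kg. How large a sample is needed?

52

For a mean, the margin of error is E = z·σ/√n, so n = (zσ/E)².
At 80% confidence, z = 1.282.
n = (1.282 × 12.8 / 2.29)² = 51.35
Round up: n = 52.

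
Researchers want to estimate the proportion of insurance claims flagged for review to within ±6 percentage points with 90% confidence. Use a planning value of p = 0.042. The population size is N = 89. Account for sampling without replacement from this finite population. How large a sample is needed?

n = 23

For a proportion with margin E = 0.06 at 90% confidence, z = 1.645.
n = p̂(1−p̂)(z/E)² = 0.042 × 0.958 × (1.645/0.06)² = 30.24 — call this n₀.
Finite-population correction with N = 89: n = n₀ / (1 + (n₀−1)/N) = 30.24 / 1.329 = 22.75
Round up: n = 23.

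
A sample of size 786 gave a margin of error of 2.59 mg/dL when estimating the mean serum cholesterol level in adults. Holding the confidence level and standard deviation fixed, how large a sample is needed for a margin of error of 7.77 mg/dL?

Margin of error scales as 1/√n, so n₂ = n₁·(E₁/E₂)².
n₂ = 786 × (2.59/7.77)² = 786 × 0.1111 = 87.32
Round up: n₂ = 88.

n = 88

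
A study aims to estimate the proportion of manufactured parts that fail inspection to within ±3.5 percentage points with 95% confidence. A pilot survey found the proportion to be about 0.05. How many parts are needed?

149

For a proportion with margin E = 0.035 at 95% confidence, z = 1.960.
n = p̂(1−p̂)(z/E)² = 0.05 × 0.95 × (1.960/0.035)² = 148.96
Round up: n = 149.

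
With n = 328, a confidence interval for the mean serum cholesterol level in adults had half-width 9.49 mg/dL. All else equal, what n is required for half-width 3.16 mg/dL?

Margin of error scales as 1/√n, so n₂ = n₁·(E₁/E₂)².
n₂ = 328 × (9.49/3.16)² = 328 × 9.019 = 2958.23
Round up: n₂ = 2959.

2959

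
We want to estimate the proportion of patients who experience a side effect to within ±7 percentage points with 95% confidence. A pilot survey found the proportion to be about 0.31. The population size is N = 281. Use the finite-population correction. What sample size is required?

106

For a proportion with margin E = 0.07 at 95% confidence, z = 1.960.
n = p̂(1−p̂)(z/E)² = 0.31 × 0.69 × (1.960/0.07)² = 167.70 — call this n₀.
Finite-population correction with N = 281: n = n₀ / (1 + (n₀−1)/N) = 167.70 / 1.593 = 105.27
Round up: n = 106.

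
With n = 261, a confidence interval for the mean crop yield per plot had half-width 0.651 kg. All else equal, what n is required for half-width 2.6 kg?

Margin of error scales as 1/√n, so n₂ = n₁·(E₁/E₂)².
n₂ = 261 × (0.651/2.6)² = 261 × 0.06269 = 16.36
Round up: n₂ = 17.

17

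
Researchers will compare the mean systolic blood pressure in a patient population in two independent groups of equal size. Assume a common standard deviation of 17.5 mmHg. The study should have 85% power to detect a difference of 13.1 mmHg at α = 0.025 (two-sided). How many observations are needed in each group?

39 per group

For two equal groups, n per group = 2·((z_{α/2} + z_β)·σ/δ)².
z_{α/2} = 2.241; z_β = 1.036 (power 85%).
n = 2 × (3.277 × 17.5 / 13.1)² = 2 × 19.16 = 38.32
Round up: n = 39 per group.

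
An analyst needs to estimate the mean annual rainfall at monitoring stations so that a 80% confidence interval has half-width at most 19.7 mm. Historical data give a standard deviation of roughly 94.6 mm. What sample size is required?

38

For a mean, the margin of error is E = z·σ/√n, so n = (zσ/E)².
At 80% confidence, z = 1.282.
n = (1.282 × 94.6 / 19.7)² = 37.90
Round up: n = 38.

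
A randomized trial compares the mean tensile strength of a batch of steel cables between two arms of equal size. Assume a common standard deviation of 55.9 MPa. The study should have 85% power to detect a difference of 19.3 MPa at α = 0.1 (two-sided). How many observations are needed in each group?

For two equal groups, n per group = 2·((z_{α/2} + z_β)·σ/δ)².
z_{α/2} = 1.645; z_β = 1.036 (power 85%).
n = 2 × (2.681 × 55.9 / 19.3)² = 2 × 60.30 = 120.60
Round up: n = 121 per group.

121 per group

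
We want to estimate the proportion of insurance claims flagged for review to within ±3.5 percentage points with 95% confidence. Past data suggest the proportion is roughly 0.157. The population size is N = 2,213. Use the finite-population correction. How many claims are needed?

For a proportion with margin E = 0.035 at 95% confidence, z = 1.960.
n = p̂(1−p̂)(z/E)² = 0.157 × 0.843 × (1.960/0.035)² = 415.05 — call this n₀.
Finite-population correction with N = 2,213: n = n₀ / (1 + (n₀−1)/N) = 415.05 / 1.187 = 349.66
Round up: n = 350.

350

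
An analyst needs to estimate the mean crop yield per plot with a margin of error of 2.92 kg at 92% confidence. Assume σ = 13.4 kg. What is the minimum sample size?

For a mean, the margin of error is E = z·σ/√n, so n = (zσ/E)².
At 92% confidence, z = 1.751.
n = (1.751 × 13.4 / 2.92)² = 64.57
Round up: n = 65.

65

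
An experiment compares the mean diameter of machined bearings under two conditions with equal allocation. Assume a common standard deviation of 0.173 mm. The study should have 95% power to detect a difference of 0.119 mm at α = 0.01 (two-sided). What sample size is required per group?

76 per group

For two equal groups, n per group = 2·((z_{α/2} + z_β)·σ/δ)².
z_{α/2} = 2.576; z_β = 1.645 (power 95%).
n = 2 × (4.221 × 0.173 / 0.119)² = 2 × 37.66 = 75.32
Round up: n = 76 per group.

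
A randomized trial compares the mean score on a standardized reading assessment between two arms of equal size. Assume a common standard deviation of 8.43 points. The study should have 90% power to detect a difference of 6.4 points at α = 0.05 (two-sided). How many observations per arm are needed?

37 per group

For two equal groups, n per group = 2·((z_{α/2} + z_β)·σ/δ)².
z_{α/2} = 1.960; z_β = 1.282 (power 90%).
n = 2 × (3.242 × 8.43 / 6.4)² = 2 × 18.24 = 36.48
Round up: n = 37 per group.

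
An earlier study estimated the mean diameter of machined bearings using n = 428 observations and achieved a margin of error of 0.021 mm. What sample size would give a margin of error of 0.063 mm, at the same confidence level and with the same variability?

48

Margin of error scales as 1/√n, so n₂ = n₁·(E₁/E₂)².
n₂ = 428 × (0.021/0.063)² = 428 × 0.1111 = 47.55
Round up: n₂ = 48.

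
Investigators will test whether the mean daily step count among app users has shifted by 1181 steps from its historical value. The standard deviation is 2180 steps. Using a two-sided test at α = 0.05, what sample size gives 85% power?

n = 31

For a one-sample z-test, n = ((z_{α/2} + z_β)·σ/δ)².
z_{α/2} = 1.960 (two-sided α = 0.05); z_β = 1.036 (power 85% → β = 0.15).
n = (2.996 × 2180 / 1181)² = 30.58
Round up: n = 31.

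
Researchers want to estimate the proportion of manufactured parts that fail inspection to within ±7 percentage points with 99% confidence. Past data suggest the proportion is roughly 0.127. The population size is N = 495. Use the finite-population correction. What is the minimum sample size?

116

For a proportion with margin E = 0.07 at 99% confidence, z = 2.576.
n = p̂(1−p̂)(z/E)² = 0.127 × 0.873 × (2.576/0.07)² = 150.15 — call this n₀.
Finite-population correction with N = 495: n = n₀ / (1 + (n₀−1)/N) = 150.15 / 1.301 = 115.41
Round up: n = 116.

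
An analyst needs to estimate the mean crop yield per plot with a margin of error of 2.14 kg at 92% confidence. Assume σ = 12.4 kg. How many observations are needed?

For a mean, the margin of error is E = z·σ/√n, so n = (zσ/E)².
At 92% confidence, z = 1.751.
n = (1.751 × 12.4 / 2.14)² = 102.94
Round up: n = 103.

n = 103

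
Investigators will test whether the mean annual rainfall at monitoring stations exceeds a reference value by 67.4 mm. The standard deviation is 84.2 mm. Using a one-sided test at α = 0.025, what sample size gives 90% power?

n = 17

For a one-sample z-test, n = ((z_α + z_β)·σ/δ)².
z_α = 1.960 (one-sided α = 0.025); z_β = 1.282 (power 90% → β = 0.1).
n = (3.242 × 84.2 / 67.4)² = 16.40
Round up: n = 17.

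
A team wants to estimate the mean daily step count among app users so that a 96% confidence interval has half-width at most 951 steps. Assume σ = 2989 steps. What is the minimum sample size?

42

For a mean, the margin of error is E = z·σ/√n, so n = (zσ/E)².
At 96% confidence, z = 2.054.
n = (2.054 × 2989 / 951)² = 41.68
Round up: n = 42.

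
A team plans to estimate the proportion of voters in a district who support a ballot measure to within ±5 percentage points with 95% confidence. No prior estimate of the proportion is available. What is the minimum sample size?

385

For a proportion with margin E = 0.05 at 95% confidence, z = 1.960.
With no prior estimate, use p = 0.5, which maximizes p(1−p) at 0.25.
n = 0.25 × (z/E)² = 0.25 × (1.960/0.05)² = 384.16
Round up: n = 385.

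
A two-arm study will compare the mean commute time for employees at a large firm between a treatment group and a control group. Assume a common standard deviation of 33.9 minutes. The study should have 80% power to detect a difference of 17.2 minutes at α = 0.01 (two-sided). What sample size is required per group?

91 per group

For two equal groups, n per group = 2·((z_{α/2} + z_β)·σ/δ)².
z_{α/2} = 2.576; z_β = 0.842 (power 80%).
n = 2 × (3.418 × 33.9 / 17.2)² = 2 × 45.38 = 90.76
Round up: n = 91 per group.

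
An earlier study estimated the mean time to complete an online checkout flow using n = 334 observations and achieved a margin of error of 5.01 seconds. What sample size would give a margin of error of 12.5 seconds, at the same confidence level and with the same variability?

54

Margin of error scales as 1/√n, so n₂ = n₁·(E₁/E₂)².
n₂ = 334 × (5.01/12.5)² = 334 × 0.1606 = 53.64
Round up: n₂ = 54.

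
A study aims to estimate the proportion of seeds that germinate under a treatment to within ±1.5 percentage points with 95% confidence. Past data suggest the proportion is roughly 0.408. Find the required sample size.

For a proportion with margin E = 0.015 at 95% confidence, z = 1.960.
n = p̂(1−p̂)(z/E)² = 0.408 × 0.592 × (1.960/0.015)² = 4123.93
Round up: n = 4124.

n = 4124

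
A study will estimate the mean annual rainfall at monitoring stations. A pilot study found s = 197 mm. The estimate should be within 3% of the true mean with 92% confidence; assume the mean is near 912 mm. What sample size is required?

159

For a mean, the margin of error is E = z·σ/√n, so n = (zσ/E)².
At 92% confidence, z = 1.751.
E = 3% of 912 = 27.36 mm.
n = (1.751 × 197 / 27.36)² = 158.95
Round up: n = 159.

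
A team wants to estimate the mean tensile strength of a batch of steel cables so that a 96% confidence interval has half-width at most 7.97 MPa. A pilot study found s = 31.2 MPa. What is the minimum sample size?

65

For a mean, the margin of error is E = z·σ/√n, so n = (zσ/E)².
At 96% confidence, z = 2.054.
n = (2.054 × 31.2 / 7.97)² = 64.65
Round up: n = 65.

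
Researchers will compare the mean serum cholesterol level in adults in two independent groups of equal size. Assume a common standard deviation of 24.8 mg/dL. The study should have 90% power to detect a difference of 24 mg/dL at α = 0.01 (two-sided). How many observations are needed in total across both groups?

For two equal groups, n per group = 2·((z_{α/2} + z_β)·σ/δ)².
z_{α/2} = 2.576; z_β = 1.282 (power 90%).
n = 2 × (3.858 × 24.8 / 24)² = 2 × 15.89 = 31.78
Round up: n = 32 per group.
Total across both groups: 2 × 32 = 64.

64 total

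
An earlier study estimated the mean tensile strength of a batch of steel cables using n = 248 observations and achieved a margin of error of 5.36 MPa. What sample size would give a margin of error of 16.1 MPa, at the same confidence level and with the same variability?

n = 28

Margin of error scales as 1/√n, so n₂ = n₁·(E₁/E₂)².
n₂ = 248 × (5.36/16.1)² = 248 × 0.1108 = 27.48
Round up: n₂ = 28.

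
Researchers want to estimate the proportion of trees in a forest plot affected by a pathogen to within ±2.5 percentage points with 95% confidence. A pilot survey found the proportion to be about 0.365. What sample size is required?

For a proportion with margin E = 0.025 at 95% confidence, z = 1.960.
n = p̂(1−p̂)(z/E)² = 0.365 × 0.635 × (1.960/0.025)² = 1424.62
Round up: n = 1425.

1425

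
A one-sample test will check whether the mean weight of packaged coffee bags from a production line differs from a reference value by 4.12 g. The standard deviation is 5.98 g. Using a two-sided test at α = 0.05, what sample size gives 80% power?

For a one-sample z-test, n = ((z_{α/2} + z_β)·σ/δ)².
z_{α/2} = 1.960 (two-sided α = 0.05); z_β = 0.842 (power 80% → β = 0.2).
n = (2.802 × 5.98 / 4.12)² = 16.54
Round up: n = 17.

n = 17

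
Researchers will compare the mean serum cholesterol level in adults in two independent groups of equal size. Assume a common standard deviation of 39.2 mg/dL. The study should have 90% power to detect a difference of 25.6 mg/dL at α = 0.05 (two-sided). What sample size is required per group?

For two equal groups, n per group = 2·((z_{α/2} + z_β)·σ/δ)².
z_{α/2} = 1.960; z_β = 1.282 (power 90%).
n = 2 × (3.242 × 39.2 / 25.6)² = 2 × 24.64 = 49.28
Round up: n = 50 per group.

50 per group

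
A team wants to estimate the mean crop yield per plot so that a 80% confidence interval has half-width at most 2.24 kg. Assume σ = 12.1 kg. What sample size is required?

For a mean, the margin of error is E = z·σ/√n, so n = (zσ/E)².
At 80% confidence, z = 1.282.
n = (1.282 × 12.1 / 2.24)² = 47.96
Round up: n = 48.

48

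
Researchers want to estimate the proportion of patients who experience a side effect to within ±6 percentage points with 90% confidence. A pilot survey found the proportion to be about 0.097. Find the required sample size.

66

For a proportion with margin E = 0.06 at 90% confidence, z = 1.645.
n = p̂(1−p̂)(z/E)² = 0.097 × 0.903 × (1.645/0.06)² = 65.84
Round up: n = 66.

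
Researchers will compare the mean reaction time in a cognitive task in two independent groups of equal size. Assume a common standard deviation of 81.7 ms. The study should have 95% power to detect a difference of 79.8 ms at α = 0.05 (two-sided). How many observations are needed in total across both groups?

56 total

For two equal groups, n per group = 2·((z_{α/2} + z_β)·σ/δ)².
z_{α/2} = 1.960; z_β = 1.645 (power 95%).
n = 2 × (3.605 × 81.7 / 79.8)² = 2 × 13.62 = 27.24
Round up: n = 28 per group.
Total across both groups: 2 × 28 = 56.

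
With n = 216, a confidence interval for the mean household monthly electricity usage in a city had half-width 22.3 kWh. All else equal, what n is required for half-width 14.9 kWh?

Margin of error scales as 1/√n, so n₂ = n₁·(E₁/E₂)².
n₂ = 216 × (22.3/14.9)² = 216 × 2.24 = 483.84
Round up: n₂ = 484.

484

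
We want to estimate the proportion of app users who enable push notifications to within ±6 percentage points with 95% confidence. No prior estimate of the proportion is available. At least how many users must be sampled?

For a proportion with margin E = 0.06 at 95% confidence, z = 1.960.
With no prior estimate, use p = 0.5, which maximizes p(1−p) at 0.25.
n = 0.25 × (z/E)² = 0.25 × (1.960/0.06)² = 266.78
Round up: n = 267.

267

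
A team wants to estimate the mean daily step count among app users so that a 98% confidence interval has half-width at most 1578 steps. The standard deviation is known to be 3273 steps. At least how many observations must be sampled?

For a mean, the margin of error is E = z·σ/√n, so n = (zσ/E)².
At 98% confidence, z = 2.326.
n = (2.326 × 3273 / 1578)² = 23.28
Round up: n = 24.

24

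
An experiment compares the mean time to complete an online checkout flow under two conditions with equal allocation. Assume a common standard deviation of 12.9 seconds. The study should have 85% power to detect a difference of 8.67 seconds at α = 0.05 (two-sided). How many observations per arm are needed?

For two equal groups, n per group = 2·((z_{α/2} + z_β)·σ/δ)².
z_{α/2} = 1.960; z_β = 1.036 (power 85%).
n = 2 × (2.996 × 12.9 / 8.67)² = 2 × 19.87 = 39.74
Round up: n = 40 per group.

40 per group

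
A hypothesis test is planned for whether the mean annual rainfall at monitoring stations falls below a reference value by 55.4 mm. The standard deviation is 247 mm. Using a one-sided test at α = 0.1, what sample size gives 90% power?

n = 131

For a one-sample z-test, n = ((z_α + z_β)·σ/δ)².
z_α = 1.282 (one-sided α = 0.1); z_β = 1.282 (power 90% → β = 0.1).
n = (2.564 × 247 / 55.4)² = 130.68
Round up: n = 131.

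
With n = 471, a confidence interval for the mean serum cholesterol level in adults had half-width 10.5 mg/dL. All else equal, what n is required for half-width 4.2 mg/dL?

Margin of error scales as 1/√n, so n₂ = n₁·(E₁/E₂)².
n₂ = 471 × (10.5/4.2)² = 471 × 6.25 = 2943.75
Round up: n₂ = 2944.

2944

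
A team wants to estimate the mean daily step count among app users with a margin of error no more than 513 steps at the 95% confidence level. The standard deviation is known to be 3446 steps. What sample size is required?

174

For a mean, the margin of error is E = z·σ/√n, so n = (zσ/E)².
At 95% confidence, z = 1.960.
n = (1.960 × 3446 / 513)² = 173.34
Round up: n = 174.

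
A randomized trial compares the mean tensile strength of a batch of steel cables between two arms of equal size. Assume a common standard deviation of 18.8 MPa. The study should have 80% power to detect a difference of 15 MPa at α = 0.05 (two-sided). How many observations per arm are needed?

25 per group

For two equal groups, n per group = 2·((z_{α/2} + z_β)·σ/δ)².
z_{α/2} = 1.960; z_β = 0.842 (power 80%).
n = 2 × (2.802 × 18.8 / 15)² = 2 × 12.33 = 24.66
Round up: n = 25 per group.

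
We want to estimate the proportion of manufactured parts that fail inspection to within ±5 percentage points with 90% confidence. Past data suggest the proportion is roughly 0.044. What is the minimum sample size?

For a proportion with margin E = 0.05 at 90% confidence, z = 1.645.
n = p̂(1−p̂)(z/E)² = 0.044 × 0.956 × (1.645/0.05)² = 45.53
Round up: n = 46.

46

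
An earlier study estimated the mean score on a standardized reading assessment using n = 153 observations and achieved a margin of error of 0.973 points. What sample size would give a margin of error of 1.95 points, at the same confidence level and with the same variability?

Margin of error scales as 1/√n, so n₂ = n₁·(E₁/E₂)².
n₂ = 153 × (0.973/1.95)² = 153 × 0.249 = 38.10
Round up: n₂ = 39.

39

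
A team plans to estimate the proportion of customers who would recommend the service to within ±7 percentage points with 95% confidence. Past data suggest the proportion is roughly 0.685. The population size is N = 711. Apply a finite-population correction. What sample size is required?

n = 137

For a proportion with margin E = 0.07 at 95% confidence, z = 1.960.
n = p̂(1−p̂)(z/E)² = 0.685 × 0.315 × (1.960/0.07)² = 169.17 — call this n₀.
Finite-population correction with N = 711: n = n₀ / (1 + (n₀−1)/N) = 169.17 / 1.237 = 136.76
Round up: n = 137.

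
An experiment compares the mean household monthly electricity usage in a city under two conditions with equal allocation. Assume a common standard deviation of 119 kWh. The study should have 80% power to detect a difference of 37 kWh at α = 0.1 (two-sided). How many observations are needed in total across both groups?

256 total

For two equal groups, n per group = 2·((z_{α/2} + z_β)·σ/δ)².
z_{α/2} = 1.645; z_β = 0.842 (power 80%).
n = 2 × (2.487 × 119 / 37)² = 2 × 63.98 = 127.96
Round up: n = 128 per group.
Total across both groups: 2 × 128 = 256.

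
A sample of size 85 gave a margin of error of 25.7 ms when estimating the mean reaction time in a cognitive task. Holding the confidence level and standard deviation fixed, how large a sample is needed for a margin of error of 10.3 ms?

Margin of error scales as 1/√n, so n₂ = n₁·(E₁/E₂)².
n₂ = 85 × (25.7/10.3)² = 85 × 6.226 = 529.21
Round up: n₂ = 530.

530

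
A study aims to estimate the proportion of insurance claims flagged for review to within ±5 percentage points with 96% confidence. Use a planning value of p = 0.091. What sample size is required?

140

For a proportion with margin E = 0.05 at 96% confidence, z = 2.054.
n = p̂(1−p̂)(z/E)² = 0.091 × 0.909 × (2.054/0.05)² = 139.59
Round up: n = 140.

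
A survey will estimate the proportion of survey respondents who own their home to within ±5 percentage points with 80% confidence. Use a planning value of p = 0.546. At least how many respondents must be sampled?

For a proportion with margin E = 0.05 at 80% confidence, z = 1.282.
n = p̂(1−p̂)(z/E)² = 0.546 × 0.454 × (1.282/0.05)² = 162.96
Round up: n = 163.

163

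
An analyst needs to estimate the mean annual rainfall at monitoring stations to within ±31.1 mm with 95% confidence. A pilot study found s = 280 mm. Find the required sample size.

312

For a mean, the margin of error is E = z·σ/√n, so n = (zσ/E)².
At 95% confidence, z = 1.960.
n = (1.960 × 280 / 31.1)² = 311.39
Round up: n = 312.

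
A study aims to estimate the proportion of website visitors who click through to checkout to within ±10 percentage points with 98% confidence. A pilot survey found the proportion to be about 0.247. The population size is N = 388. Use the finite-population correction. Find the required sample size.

For a proportion with margin E = 0.1 at 98% confidence, z = 2.326.
n = p̂(1−p̂)(z/E)² = 0.247 × 0.753 × (2.326/0.1)² = 100.63 — call this n₀.
Finite-population correction with N = 388: n = n₀ / (1 + (n₀−1)/N) = 100.63 / 1.257 = 80.06
Round up: n = 81.

81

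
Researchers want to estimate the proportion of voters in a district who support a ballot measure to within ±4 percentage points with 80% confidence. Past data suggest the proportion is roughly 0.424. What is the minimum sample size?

For a proportion with margin E = 0.04 at 80% confidence, z = 1.282.
n = p̂(1−p̂)(z/E)² = 0.424 × 0.576 × (1.282/0.04)² = 250.87
Round up: n = 251.

n = 251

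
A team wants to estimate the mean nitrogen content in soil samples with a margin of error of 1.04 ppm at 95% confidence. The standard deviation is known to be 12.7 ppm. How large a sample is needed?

For a mean, the margin of error is E = z·σ/√n, so n = (zσ/E)².
At 95% confidence, z = 1.960.
n = (1.960 × 12.7 / 1.04)² = 572.87
Round up: n = 573.

573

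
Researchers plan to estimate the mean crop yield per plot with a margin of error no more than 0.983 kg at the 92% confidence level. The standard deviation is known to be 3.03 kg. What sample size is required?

n = 30

For a mean, the margin of error is E = z·σ/√n, so n = (zσ/E)².
At 92% confidence, z = 1.751.
n = (1.751 × 3.03 / 0.983)² = 29.13
Round up: n = 30.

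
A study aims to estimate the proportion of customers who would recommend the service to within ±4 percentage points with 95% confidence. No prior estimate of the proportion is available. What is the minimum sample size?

601

For a proportion with margin E = 0.04 at 95% confidence, z = 1.960.
With no prior estimate, use p = 0.5, which maximizes p(1−p) at 0.25.
n = 0.25 × (z/E)² = 0.25 × (1.960/0.04)² = 600.25
Round up: n = 601.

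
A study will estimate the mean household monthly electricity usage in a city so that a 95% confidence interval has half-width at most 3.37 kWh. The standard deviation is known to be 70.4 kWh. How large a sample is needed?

1677

For a mean, the margin of error is E = z·σ/√n, so n = (zσ/E)².
At 95% confidence, z = 1.960.
n = (1.960 × 70.4 / 3.37)² = 1676.48
Round up: n = 1677.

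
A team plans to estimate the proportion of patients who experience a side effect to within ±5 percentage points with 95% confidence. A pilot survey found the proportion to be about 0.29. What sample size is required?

n = 317

For a proportion with margin E = 0.05 at 95% confidence, z = 1.960.
n = p̂(1−p̂)(z/E)² = 0.29 × 0.71 × (1.960/0.05)² = 316.39
Round up: n = 317.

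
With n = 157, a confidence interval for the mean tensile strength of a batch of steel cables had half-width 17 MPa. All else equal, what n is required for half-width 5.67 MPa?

1412

Margin of error scales as 1/√n, so n₂ = n₁·(E₁/E₂)².
n₂ = 157 × (17/5.67)² = 157 × 8.989 = 1411.27
Round up: n₂ = 1412.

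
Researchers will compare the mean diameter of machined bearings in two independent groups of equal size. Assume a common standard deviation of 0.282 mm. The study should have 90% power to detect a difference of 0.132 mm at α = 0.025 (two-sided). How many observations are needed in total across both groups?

228 total

For two equal groups, n per group = 2·((z_{α/2} + z_β)·σ/δ)².
z_{α/2} = 2.241; z_β = 1.282 (power 90%).
n = 2 × (3.523 × 0.282 / 0.132)² = 2 × 56.65 = 113.30
Round up: n = 114 per group.
Total across both groups: 2 × 114 = 228.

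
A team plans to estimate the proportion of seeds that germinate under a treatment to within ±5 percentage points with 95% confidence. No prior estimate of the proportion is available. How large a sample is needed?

For a proportion with margin E = 0.05 at 95% confidence, z = 1.960.
With no prior estimate, use p = 0.5, which maximizes p(1−p) at 0.25.
n = 0.25 × (z/E)² = 0.25 × (1.960/0.05)² = 384.16
Round up: n = 385.

n = 385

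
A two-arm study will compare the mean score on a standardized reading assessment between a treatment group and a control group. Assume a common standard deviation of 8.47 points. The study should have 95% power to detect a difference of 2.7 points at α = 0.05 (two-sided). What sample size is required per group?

For two equal groups, n per group = 2·((z_{α/2} + z_β)·σ/δ)².
z_{α/2} = 1.960; z_β = 1.645 (power 95%).
n = 2 × (3.605 × 8.47 / 2.7)² = 2 × 127.89 = 255.78
Round up: n = 256 per group.

256 per group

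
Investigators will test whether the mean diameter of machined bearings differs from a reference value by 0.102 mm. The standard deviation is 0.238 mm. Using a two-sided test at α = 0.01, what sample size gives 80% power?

64

For a one-sample z-test, n = ((z_{α/2} + z_β)·σ/δ)².
z_{α/2} = 2.576 (two-sided α = 0.01); z_β = 0.842 (power 80% → β = 0.2).
n = (3.418 × 0.238 / 0.102)² = 63.61
Round up: n = 64.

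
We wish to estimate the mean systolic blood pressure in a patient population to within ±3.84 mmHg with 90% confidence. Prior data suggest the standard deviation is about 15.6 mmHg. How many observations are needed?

For a mean, the margin of error is E = z·σ/√n, so n = (zσ/E)².
At 90% confidence, z = 1.645.
n = (1.645 × 15.6 / 3.84)² = 44.66
Round up: n = 45.

45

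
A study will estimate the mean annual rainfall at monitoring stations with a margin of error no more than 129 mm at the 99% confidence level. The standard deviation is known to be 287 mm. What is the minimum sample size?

n = 33

For a mean, the margin of error is E = z·σ/√n, so n = (zσ/E)².
At 99% confidence, z = 2.576.
n = (2.576 × 287 / 129)² = 32.85
Round up: n = 33.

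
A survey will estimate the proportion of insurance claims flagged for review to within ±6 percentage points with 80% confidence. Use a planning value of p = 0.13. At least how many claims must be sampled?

For a proportion with margin E = 0.06 at 80% confidence, z = 1.282.
n = p̂(1−p̂)(z/E)² = 0.13 × 0.87 × (1.282/0.06)² = 51.63
Round up: n = 52.

52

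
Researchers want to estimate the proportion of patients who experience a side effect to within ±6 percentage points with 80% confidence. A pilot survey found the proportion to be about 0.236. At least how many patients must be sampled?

For a proportion with margin E = 0.06 at 80% confidence, z = 1.282.
n = p̂(1−p̂)(z/E)² = 0.236 × 0.764 × (1.282/0.06)² = 82.31
Round up: n = 83.

83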